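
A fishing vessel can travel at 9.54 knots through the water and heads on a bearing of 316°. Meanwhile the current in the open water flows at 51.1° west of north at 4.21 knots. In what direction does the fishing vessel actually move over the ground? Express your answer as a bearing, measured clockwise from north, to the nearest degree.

314°

Taking east as x and north as y: velocity relative to the water = (-6.627, 6.863) knots; the water relative to ground = (-3.276, 2.644) knots.
Velocity relative to ground = (-6.627, 6.863) + (-3.276, 2.644) = (-9.903, 9.506) knots.
Bearing = atan2(-9.90, 9.51) = 313.83° clockwise from north.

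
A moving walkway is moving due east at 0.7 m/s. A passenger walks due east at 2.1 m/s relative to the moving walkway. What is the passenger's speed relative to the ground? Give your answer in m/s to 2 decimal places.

Taking east as x and north as y: moving walkway velocity = (0.700, 0.000) m/s; passenger velocity relative to moving walkway = (2.100, 0.000) m/s.
Velocity relative to ground = (0.700, 0.000) + (2.100, 0.000) = (2.800, 0.000) m/s.
Speed = |(2.800, 0.000)| = 2.800 m/s.

2.80 m/s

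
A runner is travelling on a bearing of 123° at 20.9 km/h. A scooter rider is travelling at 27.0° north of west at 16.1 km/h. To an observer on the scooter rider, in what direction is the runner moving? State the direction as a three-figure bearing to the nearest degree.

Taking east as x and north as y: runner velocity = (17.528, -11.383) km/h; scooter rider velocity = (-14.345, 7.309) km/h.
Velocity of runner relative to scooter rider = (17.528, -11.383) − (-14.345, 7.309) = (31.873, -18.692) km/h.
Bearing = atan2(31.87, -18.69) = 120.39° clockwise from north.

120°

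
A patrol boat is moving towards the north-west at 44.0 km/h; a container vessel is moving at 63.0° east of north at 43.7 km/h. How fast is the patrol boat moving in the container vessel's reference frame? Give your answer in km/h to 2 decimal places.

70.95 km/h

Taking east as x and north as y: patrol boat velocity = (-31.113, 31.113) km/h; container vessel velocity = (38.937, 19.839) km/h.
Velocity of patrol boat relative to container vessel = (-31.113, 31.113) − (38.937, 19.839) = (-70.050, 11.273) km/h.
Magnitude = |(-70.050, 11.273)| = 70.951 km/h.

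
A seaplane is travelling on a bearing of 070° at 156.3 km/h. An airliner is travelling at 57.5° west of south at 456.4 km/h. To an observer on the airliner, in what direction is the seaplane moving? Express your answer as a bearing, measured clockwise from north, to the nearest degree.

061°

Taking east as x and north as y: seaplane velocity = (146.874, 53.458) km/h; airliner velocity = (-384.924, -245.224) km/h.
Velocity of seaplane relative to airliner = (146.874, 53.458) − (-384.924, -245.224) = (531.798, 298.681) km/h.
Bearing = atan2(531.80, 298.68) = 60.68° clockwise from north.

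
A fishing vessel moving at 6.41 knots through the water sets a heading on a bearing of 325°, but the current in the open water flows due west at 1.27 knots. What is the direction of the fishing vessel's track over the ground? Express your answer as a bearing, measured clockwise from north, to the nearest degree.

Taking east as x and north as y: velocity relative to the water = (-3.677, 5.251) knots; the water relative to ground = (-1.270, 0.000) knots.
Velocity relative to ground = (-3.677, 5.251) + (-1.270, 0.000) = (-4.947, 5.251) knots.
Bearing = atan2(-4.95, 5.25) = 316.71° clockwise from north.

317°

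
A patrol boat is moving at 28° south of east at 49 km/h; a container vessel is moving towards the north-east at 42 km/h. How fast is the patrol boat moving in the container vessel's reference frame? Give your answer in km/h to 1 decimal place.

Taking east as x and north as y: patrol boat velocity = (43.264, -23.004) km/h; container vessel velocity = (29.698, 29.698) km/h.
Velocity of patrol boat relative to container vessel = (43.264, -23.004) − (29.698, 29.698) = (13.566, -52.703) km/h.
Magnitude = |(13.566, -52.703)| = 54.421 km/h.

54.4 km/h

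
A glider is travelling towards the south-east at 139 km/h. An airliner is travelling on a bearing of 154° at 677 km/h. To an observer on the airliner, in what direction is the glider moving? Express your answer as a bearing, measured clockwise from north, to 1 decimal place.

338.7°

Taking east as x and north as y: glider velocity = (98.288, -98.288) km/h; airliner velocity = (296.777, -608.484) km/h.
Velocity of glider relative to airliner = (98.288, -98.288) − (296.777, -608.484) = (-198.489, 510.196) km/h.
Bearing = atan2(-198.49, 510.20) = 338.74° clockwise from north.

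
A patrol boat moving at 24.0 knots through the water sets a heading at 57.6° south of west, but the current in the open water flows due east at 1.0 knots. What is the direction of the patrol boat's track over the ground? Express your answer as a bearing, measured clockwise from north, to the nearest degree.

Taking east as x and north as y: velocity relative to the water = (-12.860, -20.264) knots; the water relative to ground = (1.000, 0.000) knots.
Velocity relative to ground = (-12.860, -20.264) + (1.000, 0.000) = (-11.860, -20.264) knots.
Bearing = atan2(-11.86, -20.26) = 210.34° clockwise from north.

210°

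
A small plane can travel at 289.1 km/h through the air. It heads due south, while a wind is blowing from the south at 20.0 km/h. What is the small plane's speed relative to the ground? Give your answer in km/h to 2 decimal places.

269.10 km/h

Taking east as x and north as y: velocity relative to the air = (0.000, -289.100) km/h; the air relative to ground = (0.000, 20.000) km/h.
Velocity relative to ground = (0.000, -289.100) + (0.000, 20.000) = (0.000, -269.100) km/h.
Speed = |(0.000, -269.100)| = 269.100 km/h.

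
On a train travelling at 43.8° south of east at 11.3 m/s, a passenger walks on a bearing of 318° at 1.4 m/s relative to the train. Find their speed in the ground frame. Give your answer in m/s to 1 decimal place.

9.9 m/s

Taking east as x and north as y: train velocity = (8.156, -7.821) m/s; passenger velocity relative to train = (-0.937, 1.040) m/s.
Velocity relative to ground = (8.156, -7.821) + (-0.937, 1.040) = (7.219, -6.781) m/s.
Speed = |(7.219, -6.781)| = 9.904 m/s.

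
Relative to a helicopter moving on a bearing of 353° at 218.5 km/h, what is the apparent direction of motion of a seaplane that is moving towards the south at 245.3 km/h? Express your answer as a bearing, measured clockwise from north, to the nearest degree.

Taking east as x and north as y: seaplane velocity = (0.000, -245.300) km/h; helicopter velocity = (-26.628, 216.871) km/h.
Velocity of seaplane relative to helicopter = (0.000, -245.300) − (-26.628, 216.871) = (26.628, -462.171) km/h.
Bearing = atan2(26.63, -462.17) = 176.70° clockwise from north.

177°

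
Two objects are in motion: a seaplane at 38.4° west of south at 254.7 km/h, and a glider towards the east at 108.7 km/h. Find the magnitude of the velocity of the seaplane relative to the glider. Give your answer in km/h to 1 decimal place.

Taking east as x and north as y: seaplane velocity = (-158.206, -199.607) km/h; glider velocity = (108.700, 0.000) km/h.
Velocity of seaplane relative to glider = (-158.206, -199.607) − (108.700, 0.000) = (-266.906, -199.607) km/h.
Magnitude = |(-266.906, -199.607)| = 333.289 km/h.

333.3 km/h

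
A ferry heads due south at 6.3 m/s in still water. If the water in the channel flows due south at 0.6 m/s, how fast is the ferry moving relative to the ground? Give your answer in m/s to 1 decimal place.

6.9 m/s

Taking east as x and north as y: velocity relative to the water = (0.000, -6.300) m/s; the water relative to ground = (0.000, -0.600) m/s.
Velocity relative to ground = (0.000, -6.300) + (0.000, -0.600) = (0.000, -6.900) m/s.
Speed = |(0.000, -6.900)| = 6.900 m/s.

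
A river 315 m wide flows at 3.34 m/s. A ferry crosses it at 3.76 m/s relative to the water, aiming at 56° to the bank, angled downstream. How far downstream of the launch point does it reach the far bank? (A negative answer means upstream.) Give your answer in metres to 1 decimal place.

Perpendicular speed = 3.117 m/s; crossing time = 315 / 3.117 = 101.053 s.
Net downstream speed = 5.443 m/s.
Drift = 5.443 × 101.053 = 549.987 m (downstream).

550.0 m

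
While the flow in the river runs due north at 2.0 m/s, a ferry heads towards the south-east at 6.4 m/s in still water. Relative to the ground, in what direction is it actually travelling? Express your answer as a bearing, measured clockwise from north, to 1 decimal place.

119.2°

Taking east as x and north as y: velocity relative to the water = (4.525, -4.525) m/s; the water relative to ground = (0.000, 2.000) m/s.
Velocity relative to ground = (4.525, -4.525) + (0.000, 2.000) = (4.525, -2.525) m/s.
Bearing = atan2(4.53, -2.53) = 119.16° clockwise from north.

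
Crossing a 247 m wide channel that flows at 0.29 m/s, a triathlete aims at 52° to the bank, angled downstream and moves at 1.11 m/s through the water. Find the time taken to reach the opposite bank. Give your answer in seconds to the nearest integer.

282 s

The component of the triathlete's velocity perpendicular to the bank is 1.11 × sin 52° = 0.875 m/s.
The flow acts along the bank and has no component across it.
Time = 247 / 0.875 = 282.385 s.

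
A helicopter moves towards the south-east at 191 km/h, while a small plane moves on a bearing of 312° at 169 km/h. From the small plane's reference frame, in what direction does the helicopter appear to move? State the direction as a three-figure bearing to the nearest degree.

Taking east as x and north as y: helicopter velocity = (135.057, -135.057) km/h; small plane velocity = (-125.591, 113.083) km/h.
Velocity of helicopter relative to small plane = (135.057, -135.057) − (-125.591, 113.083) = (260.649, -248.140) km/h.
Bearing = atan2(260.65, -248.14) = 133.59° clockwise from north.

134°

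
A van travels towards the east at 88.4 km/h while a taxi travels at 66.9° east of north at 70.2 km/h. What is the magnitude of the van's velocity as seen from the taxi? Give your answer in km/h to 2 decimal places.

36.42 km/h

Taking east as x and north as y: van velocity = (88.400, 0.000) km/h; taxi velocity = (64.571, 27.542) km/h.
Velocity of van relative to taxi = (88.400, 0.000) − (64.571, 27.542) = (23.829, -27.542) km/h.
Magnitude = |(23.829, -27.542)| = 36.419 km/h.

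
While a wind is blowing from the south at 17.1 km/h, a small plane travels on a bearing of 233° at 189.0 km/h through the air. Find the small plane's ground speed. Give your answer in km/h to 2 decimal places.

179.23 km/h

Taking east as x and north as y: velocity relative to the air = (-150.942, -113.743) km/h; the air relative to ground = (0.000, 17.100) km/h.
Velocity relative to ground = (-150.942, -113.743) + (0.000, 17.100) = (-150.942, -96.643) km/h.
Speed = |(-150.942, -96.643)| = 179.230 km/h.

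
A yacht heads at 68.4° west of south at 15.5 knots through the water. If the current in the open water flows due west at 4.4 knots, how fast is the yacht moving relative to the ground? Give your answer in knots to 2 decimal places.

19.66 knots

Taking east as x and north as y: velocity relative to the water = (-14.412, -5.706) knots; the water relative to ground = (-4.400, 0.000) knots.
Velocity relative to ground = (-14.412, -5.706) + (-4.400, 0.000) = (-18.812, -5.706) knots.
Speed = |(-18.812, -5.706)| = 19.658 knots.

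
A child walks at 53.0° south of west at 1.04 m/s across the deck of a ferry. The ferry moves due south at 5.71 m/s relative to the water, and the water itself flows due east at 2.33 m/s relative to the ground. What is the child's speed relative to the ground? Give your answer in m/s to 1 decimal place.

6.8 m/s

In east/north components (m/s): child relative to ferry = (-0.626, -0.831); ferry relative to water = (0.000, -5.710); water relative to ground = (2.330, 0.000).
Sum = (1.704, -6.541) m/s.
Speed = |(1.704, -6.541)| = 6.759 m/s.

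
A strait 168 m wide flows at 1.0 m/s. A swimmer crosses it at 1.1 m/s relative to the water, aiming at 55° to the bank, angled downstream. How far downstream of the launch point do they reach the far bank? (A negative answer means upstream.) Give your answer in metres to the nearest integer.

Perpendicular speed = 0.901 m/s; crossing time = 168 / 0.901 = 186.446 s.
Net downstream speed = 1.631 m/s.
Drift = 1.631 × 186.446 = 304.080 m (downstream).

304 m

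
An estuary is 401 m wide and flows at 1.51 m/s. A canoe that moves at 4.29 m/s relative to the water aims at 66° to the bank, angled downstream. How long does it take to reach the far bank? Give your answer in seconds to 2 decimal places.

102.32 s

The component of the canoe's velocity perpendicular to the bank is 4.29 × sin 66° = 3.919 m/s.
Only the cross-stream component determines the crossing time; the current contributes nothing perpendicular to the bank.
Time = 401 / 3.919 = 102.319 s.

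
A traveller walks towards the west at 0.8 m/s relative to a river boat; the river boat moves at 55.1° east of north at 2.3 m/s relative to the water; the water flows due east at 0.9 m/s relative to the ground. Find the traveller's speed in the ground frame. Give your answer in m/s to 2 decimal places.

In east/north components (m/s): traveller relative to river boat = (-0.800, 0.000); river boat relative to water = (1.886, 1.316); water relative to ground = (0.900, 0.000).
Sum = (1.986, 1.316) m/s.
Speed = |(1.986, 1.316)| = 2.383 m/s.

2.38 m/s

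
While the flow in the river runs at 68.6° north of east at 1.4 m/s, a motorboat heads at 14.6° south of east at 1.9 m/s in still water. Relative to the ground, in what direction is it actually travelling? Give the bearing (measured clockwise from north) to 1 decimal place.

070.7°

Taking east as x and north as y: velocity relative to the water = (1.839, -0.479) m/s; the water relative to ground = (0.511, 1.303) m/s.
Velocity relative to ground = (1.839, -0.479) + (0.511, 1.303) = (2.349, 0.825) m/s.
Bearing = atan2(2.35, 0.82) = 70.66° clockwise from north.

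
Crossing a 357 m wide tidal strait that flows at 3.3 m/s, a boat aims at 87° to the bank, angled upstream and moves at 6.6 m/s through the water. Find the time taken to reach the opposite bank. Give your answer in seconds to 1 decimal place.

54.2 s

The component of the boat's velocity perpendicular to the bank is 6.6 × sin 87° = 6.591 m/s.
The current is parallel to the bank, so it does not affect the crossing time.
Time = 357 / 6.591 = 54.165 s.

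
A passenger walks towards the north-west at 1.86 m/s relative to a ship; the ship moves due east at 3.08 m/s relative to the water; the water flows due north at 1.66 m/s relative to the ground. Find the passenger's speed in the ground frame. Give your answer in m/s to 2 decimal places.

In east/north components (m/s): passenger relative to ship = (-1.315, 1.315); ship relative to water = (3.080, 0.000); water relative to ground = (0.000, 1.660).
Sum = (1.765, 2.975) m/s.
Speed = |(1.765, 2.975)| = 3.459 m/s.

3.46 m/s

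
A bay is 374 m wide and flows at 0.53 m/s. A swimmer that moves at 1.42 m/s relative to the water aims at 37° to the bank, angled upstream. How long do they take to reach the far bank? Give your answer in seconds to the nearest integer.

438 s

The component of the swimmer's velocity perpendicular to the bank is 1.42 × sin 37° = 0.855 m/s.
Only the cross-stream component determines the crossing time; the current contributes nothing perpendicular to the bank.
Time = 374 / 0.855 = 437.643 s.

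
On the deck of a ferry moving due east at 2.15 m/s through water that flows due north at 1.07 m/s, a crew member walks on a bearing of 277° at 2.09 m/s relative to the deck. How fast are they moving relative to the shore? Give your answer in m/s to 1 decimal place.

1.3 m/s

In east/north components (m/s): crew member relative to ferry = (-2.074, 0.255); ferry relative to water = (2.150, 0.000); water relative to ground = (0.000, 1.070).
Sum = (0.076, 1.325) m/s.
Speed = |(0.076, 1.325)| = 1.327 m/s.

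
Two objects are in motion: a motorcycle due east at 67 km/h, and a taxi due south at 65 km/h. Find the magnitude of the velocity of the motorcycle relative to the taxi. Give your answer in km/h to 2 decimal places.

93.35 km/h

Taking east as x and north as y: motorcycle velocity = (67.000, 0.000) km/h; taxi velocity = (0.000, -65.000) km/h.
Velocity of motorcycle relative to taxi = (67.000, 0.000) − (0.000, -65.000) = (67.000, 65.000) km/h.
Magnitude = |(67.000, 65.000)| = 93.349 km/h.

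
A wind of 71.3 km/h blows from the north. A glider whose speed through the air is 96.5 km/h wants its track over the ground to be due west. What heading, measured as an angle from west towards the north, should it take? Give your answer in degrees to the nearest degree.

48°

The wind pushes perpendicular to the desired track; the heading must have a component into the wind equal to 71.3 km/h: 96.5 sin θ = 71.3.
sin θ = 0.7389, so θ = 47.634°.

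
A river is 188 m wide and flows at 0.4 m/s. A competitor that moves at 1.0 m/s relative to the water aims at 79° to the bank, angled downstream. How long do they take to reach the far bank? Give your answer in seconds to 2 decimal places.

191.52 s

The component of the competitor's velocity perpendicular to the bank is 1.0 × sin 79° = 0.982 m/s.
The current is parallel to the bank, so it does not affect the crossing time.
Time = 188 / 0.982 = 191.519 s.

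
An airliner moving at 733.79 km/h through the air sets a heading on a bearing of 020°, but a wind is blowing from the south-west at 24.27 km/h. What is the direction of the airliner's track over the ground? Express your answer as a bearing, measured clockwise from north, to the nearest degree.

021°

Taking east as x and north as y: velocity relative to the air = (250.971, 689.537) km/h; the air relative to ground = (17.161, 17.161) km/h.
Velocity relative to ground = (250.971, 689.537) + (17.161, 17.161) = (268.132, 706.699) km/h.
Bearing = atan2(268.13, 706.70) = 20.78° clockwise from north.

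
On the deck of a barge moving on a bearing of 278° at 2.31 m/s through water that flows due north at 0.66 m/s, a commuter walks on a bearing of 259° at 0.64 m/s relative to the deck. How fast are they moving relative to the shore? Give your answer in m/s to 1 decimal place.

In east/north components (m/s): commuter relative to barge = (-0.628, -0.122); barge relative to water = (-2.288, 0.321); water relative to ground = (0.000, 0.660).
Sum = (-2.916, 0.859) m/s.
Speed = |(-2.916, 0.859)| = 3.040 m/s.

3.0 m/s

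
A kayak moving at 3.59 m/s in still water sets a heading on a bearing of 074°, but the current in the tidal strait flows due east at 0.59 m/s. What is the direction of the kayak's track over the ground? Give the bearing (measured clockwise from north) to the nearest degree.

Taking east as x and north as y: velocity relative to the water = (3.451, 0.990) m/s; the water relative to ground = (0.590, 0.000) m/s.
Velocity relative to ground = (3.451, 0.990) + (0.590, 0.000) = (4.041, 0.990) m/s.
Bearing = atan2(4.04, 0.99) = 76.24° clockwise from north.

076°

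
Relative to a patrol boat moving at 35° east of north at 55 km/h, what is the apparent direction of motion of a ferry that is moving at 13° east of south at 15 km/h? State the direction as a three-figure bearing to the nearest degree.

205°

Taking east as x and north as y: ferry velocity = (3.374, -14.616) km/h; patrol boat velocity = (31.547, 45.053) km/h.
Velocity of ferry relative to patrol boat = (3.374, -14.616) − (31.547, 45.053) = (-28.172, -59.669) km/h.
Bearing = atan2(-28.17, -59.67) = 205.27° clockwise from north.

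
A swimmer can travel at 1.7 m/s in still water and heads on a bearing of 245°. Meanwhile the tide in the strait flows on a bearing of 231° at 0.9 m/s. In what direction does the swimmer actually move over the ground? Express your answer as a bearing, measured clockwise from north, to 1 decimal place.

Taking east as x and north as y: velocity relative to the water = (-1.541, -0.718) m/s; the water relative to ground = (-0.699, -0.566) m/s.
Velocity relative to ground = (-1.541, -0.718) + (-0.699, -0.566) = (-2.240, -1.285) m/s.
Bearing = atan2(-2.24, -1.28) = 240.16° clockwise from north.

240.2°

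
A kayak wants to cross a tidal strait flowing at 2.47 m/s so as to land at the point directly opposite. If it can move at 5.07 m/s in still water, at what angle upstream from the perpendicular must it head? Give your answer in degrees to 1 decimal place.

To cancel the current, the upstream component of the kayak's velocity must equal the flow: 5.07 sin θ = 2.47.
sin θ = 2.47 / 5.07 = 0.4872.
θ = arcsin(0.4872) = 29.155°.

29.2°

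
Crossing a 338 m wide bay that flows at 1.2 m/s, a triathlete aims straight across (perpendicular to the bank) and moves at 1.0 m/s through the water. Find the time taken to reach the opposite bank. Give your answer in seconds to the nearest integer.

338 s

The component of the triathlete's velocity perpendicular to the bank is 1.0 m/s.
Only the cross-stream component determines the crossing time; the current contributes nothing perpendicular to the bank.
Time = 338 / 1.000 = 338.000 s.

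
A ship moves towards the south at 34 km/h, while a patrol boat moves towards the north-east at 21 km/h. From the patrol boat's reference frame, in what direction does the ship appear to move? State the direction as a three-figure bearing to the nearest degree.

197°

Taking east as x and north as y: ship velocity = (0.000, -34.000) km/h; patrol boat velocity = (14.849, 14.849) km/h.
Velocity of ship relative to patrol boat = (0.000, -34.000) − (14.849, 14.849) = (-14.849, -48.849) km/h.
Bearing = atan2(-14.85, -48.85) = 196.91° clockwise from north.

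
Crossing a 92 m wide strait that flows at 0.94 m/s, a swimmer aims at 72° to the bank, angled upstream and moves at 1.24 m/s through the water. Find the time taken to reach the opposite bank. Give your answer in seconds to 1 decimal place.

78.0 s

The component of the swimmer's velocity perpendicular to the bank is 1.24 × sin 72° = 1.179 m/s.
The flow acts along the bank and has no component across it.
Time = 92 / 1.179 = 78.012 s.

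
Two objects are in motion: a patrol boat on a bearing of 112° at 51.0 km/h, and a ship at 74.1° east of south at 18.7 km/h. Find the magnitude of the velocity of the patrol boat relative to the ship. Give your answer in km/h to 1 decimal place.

32.5 km/h

Taking east as x and north as y: patrol boat velocity = (47.286, -19.105) km/h; ship velocity = (17.985, -5.123) km/h.
Velocity of patrol boat relative to ship = (47.286, -19.105) − (17.985, -5.123) = (29.302, -13.982) km/h.
Magnitude = |(29.302, -13.982)| = 32.467 km/h.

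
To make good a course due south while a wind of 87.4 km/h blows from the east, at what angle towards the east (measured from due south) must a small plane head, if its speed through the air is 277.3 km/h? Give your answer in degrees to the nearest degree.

The wind pushes perpendicular to the desired track; the heading must have a component into the wind equal to 87.4 km/h: 277.3 sin θ = 87.4.
sin θ = 0.3152, so θ = 18.372°.

18°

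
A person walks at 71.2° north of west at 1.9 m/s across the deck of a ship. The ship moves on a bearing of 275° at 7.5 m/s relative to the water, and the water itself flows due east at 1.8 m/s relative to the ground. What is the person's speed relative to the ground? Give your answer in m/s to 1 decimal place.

6.7 m/s

In east/north components (m/s): person relative to ship = (-0.612, 1.799); ship relative to water = (-7.471, 0.654); water relative to ground = (1.800, 0.000).
Sum = (-6.284, 2.452) m/s.
Speed = |(-6.284, 2.452)| = 6.745 m/s.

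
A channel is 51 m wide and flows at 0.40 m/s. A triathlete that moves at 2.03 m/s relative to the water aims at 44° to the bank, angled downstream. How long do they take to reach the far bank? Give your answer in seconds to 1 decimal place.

The component of the triathlete's velocity perpendicular to the bank is 2.03 × sin 44° = 1.410 m/s.
Only the cross-stream component determines the crossing time; the current contributes nothing perpendicular to the bank.
Time = 51 / 1.410 = 36.166 s.

36.2 s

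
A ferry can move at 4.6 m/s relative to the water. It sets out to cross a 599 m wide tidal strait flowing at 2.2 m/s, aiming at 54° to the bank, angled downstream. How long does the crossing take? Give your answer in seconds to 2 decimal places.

160.96 s

The component of the ferry's velocity perpendicular to the bank is 4.6 × sin 54° = 3.721 m/s.
The current is parallel to the bank, so it does not affect the crossing time.
Time = 599 / 3.721 = 160.958 s.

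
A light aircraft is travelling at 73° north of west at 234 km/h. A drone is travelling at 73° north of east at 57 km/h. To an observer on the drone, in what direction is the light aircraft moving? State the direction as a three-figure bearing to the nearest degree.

Taking east as x and north as y: light aircraft velocity = (-68.415, 223.775) km/h; drone velocity = (16.665, 54.509) km/h.
Velocity of light aircraft relative to drone = (-68.415, 223.775) − (16.665, 54.509) = (-85.080, 169.266) km/h.
Bearing = atan2(-85.08, 169.27) = 333.31° clockwise from north.

333°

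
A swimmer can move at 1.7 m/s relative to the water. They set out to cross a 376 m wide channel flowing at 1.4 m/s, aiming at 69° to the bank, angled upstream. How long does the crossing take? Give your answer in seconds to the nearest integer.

237 s

The component of the swimmer's velocity perpendicular to the bank is 1.7 × sin 69° = 1.587 m/s.
The flow acts along the bank and has no component across it.
Time = 376 / 1.587 = 236.912 s.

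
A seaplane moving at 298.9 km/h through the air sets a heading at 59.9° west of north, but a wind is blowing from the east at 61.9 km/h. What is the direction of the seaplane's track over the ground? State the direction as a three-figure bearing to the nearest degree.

Taking east as x and north as y: velocity relative to the air = (-258.594, 149.902) km/h; the air relative to ground = (-61.900, 0.000) km/h.
Velocity relative to ground = (-258.594, 149.902) + (-61.900, 0.000) = (-320.494, 149.902) km/h.
Bearing = atan2(-320.49, 149.90) = 295.07° clockwise from north.

295°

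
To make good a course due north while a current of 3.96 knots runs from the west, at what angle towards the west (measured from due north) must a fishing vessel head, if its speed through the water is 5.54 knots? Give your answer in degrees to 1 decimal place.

The current pushes perpendicular to the desired track; the heading must have a component into the current equal to 3.96 knots: 5.54 sin θ = 3.96.
sin θ = 0.7148, so θ = 45.627°.

45.6°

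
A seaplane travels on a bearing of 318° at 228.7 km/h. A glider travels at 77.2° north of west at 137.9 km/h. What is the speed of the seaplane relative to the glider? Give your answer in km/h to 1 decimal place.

Taking east as x and north as y: seaplane velocity = (-153.030, 169.957) km/h; glider velocity = (-30.552, 134.473) km/h.
Velocity of seaplane relative to glider = (-153.030, 169.957) − (-30.552, 134.473) = (-122.479, 35.484) km/h.
Magnitude = |(-122.479, 35.484)| = 127.515 km/h.

127.5 km/h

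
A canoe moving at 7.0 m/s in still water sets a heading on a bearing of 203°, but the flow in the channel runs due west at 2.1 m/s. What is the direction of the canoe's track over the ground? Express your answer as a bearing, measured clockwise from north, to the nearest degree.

217°

Taking east as x and north as y: velocity relative to the water = (-2.735, -6.444) m/s; the water relative to ground = (-2.100, 0.000) m/s.
Velocity relative to ground = (-2.735, -6.444) + (-2.100, 0.000) = (-4.835, -6.444) m/s.
Bearing = atan2(-4.84, -6.44) = 216.88° clockwise from north.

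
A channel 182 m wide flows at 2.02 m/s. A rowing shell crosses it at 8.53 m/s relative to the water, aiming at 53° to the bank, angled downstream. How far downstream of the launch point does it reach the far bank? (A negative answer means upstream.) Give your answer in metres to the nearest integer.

Perpendicular speed = 6.812 m/s; crossing time = 182 / 6.812 = 26.716 s.
Net downstream speed = 7.153 m/s.
Drift = 7.153 × 26.716 = 191.113 m (downstream).

191 m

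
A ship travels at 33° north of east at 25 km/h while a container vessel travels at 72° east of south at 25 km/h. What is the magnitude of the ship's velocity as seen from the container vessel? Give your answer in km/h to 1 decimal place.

Taking east as x and north as y: ship velocity = (20.967, 13.616) km/h; container vessel velocity = (23.776, -7.725) km/h.
Velocity of ship relative to container vessel = (20.967, 13.616) − (23.776, -7.725) = (-2.810, 21.341) km/h.
Magnitude = |(-2.810, 21.341)| = 21.526 km/h.

21.5 km/h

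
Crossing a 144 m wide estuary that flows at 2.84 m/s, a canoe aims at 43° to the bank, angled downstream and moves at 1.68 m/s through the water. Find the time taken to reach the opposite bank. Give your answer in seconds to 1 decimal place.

The component of the canoe's velocity perpendicular to the bank is 1.68 × sin 43° = 1.146 m/s.
Only the cross-stream component determines the crossing time; the current contributes nothing perpendicular to the bank.
Time = 144 / 1.146 = 125.681 s.

125.7 s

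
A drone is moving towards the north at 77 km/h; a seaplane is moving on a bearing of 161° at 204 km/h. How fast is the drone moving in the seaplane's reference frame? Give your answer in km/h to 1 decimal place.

277.9 km/h

Taking east as x and north as y: drone velocity = (0.000, 77.000) km/h; seaplane velocity = (66.416, -192.886) km/h.
Velocity of drone relative to seaplane = (0.000, 77.000) − (66.416, -192.886) = (-66.416, 269.886) km/h.
Magnitude = |(-66.416, 269.886)| = 277.938 km/h.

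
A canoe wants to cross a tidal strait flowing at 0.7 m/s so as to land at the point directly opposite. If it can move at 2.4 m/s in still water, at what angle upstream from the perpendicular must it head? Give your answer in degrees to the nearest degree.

17°

To cancel the current, the upstream component of the canoe's velocity must equal the flow: 2.4 sin θ = 0.7.
sin θ = 0.7 / 2.4 = 0.2917.
θ = arcsin(0.2917) = 16.958°.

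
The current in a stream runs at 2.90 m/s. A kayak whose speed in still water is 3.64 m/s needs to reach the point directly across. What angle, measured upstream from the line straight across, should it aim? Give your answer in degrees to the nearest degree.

To cancel the current, the upstream component of the kayak's velocity must equal the flow: 3.64 sin θ = 2.90.
sin θ = 2.90 / 3.64 = 0.7967.
θ = arcsin(0.7967) = 52.816°.

53°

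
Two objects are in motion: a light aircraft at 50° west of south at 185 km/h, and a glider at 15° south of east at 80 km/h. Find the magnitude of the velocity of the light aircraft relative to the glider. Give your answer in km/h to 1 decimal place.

240.0 km/h

Taking east as x and north as y: light aircraft velocity = (-141.718, -118.916) km/h; glider velocity = (77.274, -20.706) km/h.
Velocity of light aircraft relative to glider = (-141.718, -118.916) − (77.274, -20.706) = (-218.992, -98.210) km/h.
Magnitude = |(-218.992, -98.210)| = 240.006 km/h.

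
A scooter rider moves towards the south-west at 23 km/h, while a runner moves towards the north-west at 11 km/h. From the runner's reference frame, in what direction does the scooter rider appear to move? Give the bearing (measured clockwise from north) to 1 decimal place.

199.4°

Taking east as x and north as y: scooter rider velocity = (-16.263, -16.263) km/h; runner velocity = (-7.778, 7.778) km/h.
Velocity of scooter rider relative to runner = (-16.263, -16.263) − (-7.778, 7.778) = (-8.485, -24.042) km/h.
Bearing = atan2(-8.49, -24.04) = 199.44° clockwise from north.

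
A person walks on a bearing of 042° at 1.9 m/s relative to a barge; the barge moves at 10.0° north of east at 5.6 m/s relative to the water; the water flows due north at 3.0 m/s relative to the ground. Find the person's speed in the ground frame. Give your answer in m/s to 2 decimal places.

In east/north components (m/s): person relative to barge = (1.271, 1.412); barge relative to water = (5.515, 0.972); water relative to ground = (0.000, 3.000).
Sum = (6.786, 5.384) m/s.
Speed = |(6.786, 5.384)| = 8.663 m/s.

8.66 m/s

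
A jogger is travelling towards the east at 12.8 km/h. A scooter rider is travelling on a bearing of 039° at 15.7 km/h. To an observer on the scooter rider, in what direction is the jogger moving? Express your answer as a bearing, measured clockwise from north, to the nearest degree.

167°

Taking east as x and north as y: jogger velocity = (12.800, 0.000) km/h; scooter rider velocity = (9.880, 12.201) km/h.
Velocity of jogger relative to scooter rider = (12.800, 0.000) − (9.880, 12.201) = (2.920, -12.201) km/h.
Bearing = atan2(2.92, -12.20) = 166.54° clockwise from north.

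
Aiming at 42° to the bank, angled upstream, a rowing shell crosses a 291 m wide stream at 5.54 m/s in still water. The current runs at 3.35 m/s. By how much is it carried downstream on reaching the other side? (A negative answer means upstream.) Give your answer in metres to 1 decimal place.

-60.2 m

Perpendicular speed = 3.707 m/s; crossing time = 291 / 3.707 = 78.500 s.
Net downstream speed = -0.767 m/s.
Drift = -0.767 × 78.500 = -60.212 m (upstream).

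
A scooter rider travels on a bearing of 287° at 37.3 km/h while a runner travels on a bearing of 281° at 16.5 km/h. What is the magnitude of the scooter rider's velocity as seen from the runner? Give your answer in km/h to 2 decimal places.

Taking east as x and north as y: scooter rider velocity = (-35.670, 10.905) km/h; runner velocity = (-16.197, 3.148) km/h.
Velocity of scooter rider relative to runner = (-35.670, 10.905) − (-16.197, 3.148) = (-19.473, 7.757) km/h.
Magnitude = |(-19.473, 7.757)| = 20.961 km/h.

20.96 km/h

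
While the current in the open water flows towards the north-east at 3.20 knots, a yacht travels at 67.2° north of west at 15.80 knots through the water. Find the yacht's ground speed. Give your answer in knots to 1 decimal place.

Taking east as x and north as y: velocity relative to the water = (-6.123, 14.565) knots; the water relative to ground = (2.263, 2.263) knots.
Velocity relative to ground = (-6.123, 14.565) + (2.263, 2.263) = (-3.860, 16.828) knots.
Speed = |(-3.860, 16.828)| = 17.265 knots.

17.3 knots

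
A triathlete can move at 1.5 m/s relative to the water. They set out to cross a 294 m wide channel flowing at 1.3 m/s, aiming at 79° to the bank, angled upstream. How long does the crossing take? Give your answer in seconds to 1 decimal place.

The component of the triathlete's velocity perpendicular to the bank is 1.5 × sin 79° = 1.472 m/s.
The current is parallel to the bank, so it does not affect the crossing time.
Time = 294 / 1.472 = 199.668 s.

199.7 s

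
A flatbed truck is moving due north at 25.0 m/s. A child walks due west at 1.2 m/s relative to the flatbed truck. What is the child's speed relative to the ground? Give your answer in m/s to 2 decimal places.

25.03 m/s

Taking east as x and north as y: flatbed truck velocity = (0.000, 25.000) m/s; child velocity relative to flatbed truck = (-1.200, 0.000) m/s.
Velocity relative to ground = (0.000, 25.000) + (-1.200, 0.000) = (-1.200, 25.000) m/s.
Speed = |(-1.200, 25.000)| = 25.029 m/s.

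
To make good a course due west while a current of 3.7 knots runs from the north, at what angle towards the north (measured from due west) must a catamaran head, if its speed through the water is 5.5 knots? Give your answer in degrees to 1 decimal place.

42.3°

The current pushes perpendicular to the desired track; the heading must have a component into the current equal to 3.7 knots: 5.5 sin θ = 3.7.
sin θ = 0.6727, so θ = 42.278°.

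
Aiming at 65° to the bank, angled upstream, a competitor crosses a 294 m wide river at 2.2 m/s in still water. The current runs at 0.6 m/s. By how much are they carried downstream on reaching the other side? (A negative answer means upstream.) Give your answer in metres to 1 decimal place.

-48.6 m

Perpendicular speed = 1.994 m/s; crossing time = 294 / 1.994 = 147.451 s.
Net downstream speed = -0.330 m/s.
Drift = -0.330 × 147.451 = -48.624 m (upstream).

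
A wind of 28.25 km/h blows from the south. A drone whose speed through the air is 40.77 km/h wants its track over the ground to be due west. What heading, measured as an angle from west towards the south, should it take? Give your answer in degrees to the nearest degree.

44°

The wind pushes perpendicular to the desired track; the heading must have a component into the wind equal to 28.25 km/h: 40.77 sin θ = 28.25.
sin θ = 0.6929, so θ = 43.861°.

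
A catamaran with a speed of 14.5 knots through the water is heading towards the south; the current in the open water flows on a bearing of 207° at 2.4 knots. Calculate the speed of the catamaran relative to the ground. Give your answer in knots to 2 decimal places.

16.67 knots

Taking east as x and north as y: velocity relative to the water = (0.000, -14.500) knots; the water relative to ground = (-1.090, -2.138) knots.
Velocity relative to ground = (0.000, -14.500) + (-1.090, -2.138) = (-1.090, -16.638) knots.
Speed = |(-1.090, -16.638)| = 16.674 knots.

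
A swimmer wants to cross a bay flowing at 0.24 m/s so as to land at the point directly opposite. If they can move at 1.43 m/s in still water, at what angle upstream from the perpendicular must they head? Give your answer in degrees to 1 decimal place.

9.7°

To cancel the current, the upstream component of the swimmer's velocity must equal the flow: 1.43 sin θ = 0.24.
sin θ = 0.24 / 1.43 = 0.1678.
θ = arcsin(0.1678) = 9.662°.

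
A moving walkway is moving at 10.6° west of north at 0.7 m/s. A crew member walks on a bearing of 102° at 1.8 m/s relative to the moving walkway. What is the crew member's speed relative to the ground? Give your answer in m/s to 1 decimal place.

1.7 m/s

Taking east as x and north as y: moving walkway velocity = (-0.129, 0.688) m/s; crew member velocity relative to moving walkway = (1.761, -0.374) m/s.
Velocity relative to ground = (-0.129, 0.688) + (1.761, -0.374) = (1.632, 0.314) m/s.
Speed = |(1.632, 0.314)| = 1.662 m/s.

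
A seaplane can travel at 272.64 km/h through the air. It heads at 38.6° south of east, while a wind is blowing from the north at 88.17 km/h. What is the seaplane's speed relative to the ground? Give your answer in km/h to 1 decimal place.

Taking east as x and north as y: velocity relative to the air = (213.074, -170.095) km/h; the air relative to ground = (0.000, -88.170) km/h.
Velocity relative to ground = (213.074, -170.095) + (0.000, -88.170) = (213.074, -258.265) km/h.
Speed = |(213.074, -258.265)| = 334.815 km/h.

334.8 km/h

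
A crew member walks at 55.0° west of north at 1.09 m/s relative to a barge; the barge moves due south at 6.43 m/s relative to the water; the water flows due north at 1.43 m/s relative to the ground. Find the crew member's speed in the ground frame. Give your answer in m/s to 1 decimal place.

4.5 m/s

In east/north components (m/s): crew member relative to barge = (-0.893, 0.625); barge relative to water = (0.000, -6.430); water relative to ground = (0.000, 1.430).
Sum = (-0.893, -4.375) m/s.
Speed = |(-0.893, -4.375)| = 4.465 m/s.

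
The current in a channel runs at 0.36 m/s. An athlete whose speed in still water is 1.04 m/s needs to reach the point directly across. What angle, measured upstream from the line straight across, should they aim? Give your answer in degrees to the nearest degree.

To cancel the current, the upstream component of the athlete's velocity must equal the flow: 1.04 sin θ = 0.36.
sin θ = 0.36 / 1.04 = 0.3462.
θ = arcsin(0.3462) = 20.252°.

20°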